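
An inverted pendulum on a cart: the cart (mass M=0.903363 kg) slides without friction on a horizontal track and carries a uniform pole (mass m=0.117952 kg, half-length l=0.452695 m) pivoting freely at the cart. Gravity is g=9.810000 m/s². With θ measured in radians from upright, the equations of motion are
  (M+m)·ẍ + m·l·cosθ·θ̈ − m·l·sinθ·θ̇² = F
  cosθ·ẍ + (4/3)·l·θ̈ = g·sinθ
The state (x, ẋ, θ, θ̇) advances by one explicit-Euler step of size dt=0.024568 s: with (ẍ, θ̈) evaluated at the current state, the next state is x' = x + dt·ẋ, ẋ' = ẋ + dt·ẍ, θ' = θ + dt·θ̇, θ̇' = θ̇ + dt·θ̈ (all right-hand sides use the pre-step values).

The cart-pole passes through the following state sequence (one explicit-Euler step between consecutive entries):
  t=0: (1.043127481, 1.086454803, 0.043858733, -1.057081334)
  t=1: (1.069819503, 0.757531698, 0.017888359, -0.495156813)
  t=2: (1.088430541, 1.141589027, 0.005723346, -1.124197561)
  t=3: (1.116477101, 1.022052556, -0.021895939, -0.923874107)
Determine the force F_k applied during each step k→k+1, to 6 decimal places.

F_0 = -12.456144 N
F_1 = 14.598449 N
F_2 = -4.534253 N

step 0→1:
  ẍ = (ẋ'−ẋ)/dt = (0.757531698−1.086454803)/0.024568 = -13.388274
  θ̈ = (θ̇'−θ̇)/dt = (-0.495156813−-1.057081334)/0.024568 = 22.872213
  sinθ=0.043845, cosθ=0.999038
  F = (M+m)·ẍ + m·l·cosθ·θ̈ − m·l·sinθ·θ̇² = -13.673645 + 1.220117 − 0.002616 = -12.456144
step 1→2:
  ẍ = (ẋ'−ẋ)/dt = (1.141589027−0.757531698)/0.024568 = 15.632421
  θ̈ = (θ̇'−θ̇)/dt = (-1.124197561−-0.495156813)/0.024568 = -25.604068
  sinθ=0.017887, cosθ=0.999840
  F = (M+m)·ẍ + m·l·cosθ·θ̈ − m·l·sinθ·θ̇² = 15.965626 + -1.366943 − 0.000234 = 14.598449
step 2→3:
  ẍ = (ẋ'−ẋ)/dt = (1.022052556−1.141589027)/0.024568 = -4.865535
  θ̈ = (θ̇'−θ̇)/dt = (-0.923874107−-1.124197561)/0.024568 = 8.153836
  sinθ=0.005723, cosθ=0.999984
  F = (M+m)·ẍ + m·l·cosθ·θ̈ − m·l·sinθ·θ̇² = -4.969244 + 0.435377 − 0.000386 = -4.534253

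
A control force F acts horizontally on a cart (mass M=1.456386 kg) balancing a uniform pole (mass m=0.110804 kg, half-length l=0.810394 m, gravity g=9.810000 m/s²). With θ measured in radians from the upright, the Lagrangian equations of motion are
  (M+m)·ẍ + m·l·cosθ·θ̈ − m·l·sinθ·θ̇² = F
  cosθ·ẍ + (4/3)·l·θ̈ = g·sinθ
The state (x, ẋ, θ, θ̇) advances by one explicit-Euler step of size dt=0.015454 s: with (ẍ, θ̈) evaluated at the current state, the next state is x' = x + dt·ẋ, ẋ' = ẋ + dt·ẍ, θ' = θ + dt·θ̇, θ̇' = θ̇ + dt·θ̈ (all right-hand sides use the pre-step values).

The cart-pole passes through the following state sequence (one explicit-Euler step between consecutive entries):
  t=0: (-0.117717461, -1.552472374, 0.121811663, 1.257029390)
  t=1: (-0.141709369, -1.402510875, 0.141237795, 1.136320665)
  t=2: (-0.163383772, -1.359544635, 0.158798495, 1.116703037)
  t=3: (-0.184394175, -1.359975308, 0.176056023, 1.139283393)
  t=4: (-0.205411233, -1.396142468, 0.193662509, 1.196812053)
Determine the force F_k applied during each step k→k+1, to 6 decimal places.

step 0→1:
  ẍ = (ẋ'−ẋ)/dt = (-1.402510875−-1.552472374)/0.015454 = 9.703734
  θ̈ = (θ̇'−θ̇)/dt = (1.136320665−1.257029390)/0.015454 = -7.810840
  sinθ=0.121511, cosθ=0.992590
  F = (M+m)·ẍ + m·l·cosθ·θ̈ − m·l·sinθ·θ̇² = 15.207594 + -0.696177 − 0.017241 = 14.494177
step 1→2:
  ẍ = (ẋ'−ẋ)/dt = (-1.359544635−-1.402510875)/0.015454 = 2.780267
  θ̈ = (θ̇'−θ̇)/dt = (1.116703037−1.136320665)/0.015454 = -1.269421
  sinθ=0.140769, cosθ=0.990043
  F = (M+m)·ẍ + m·l·cosθ·θ̈ − m·l·sinθ·θ̇² = 4.357206 + -0.112852 − 0.016321 = 4.228032
step 2→3:
  ẍ = (ẋ'−ẋ)/dt = (-1.359975308−-1.359544635)/0.015454 = -0.027868
  θ̈ = (θ̇'−θ̇)/dt = (1.139283393−1.116703037)/0.015454 = 1.461133
  sinθ=0.158132, cosθ=0.987418
  F = (M+m)·ẍ + m·l·cosθ·θ̈ − m·l·sinθ·θ̇² = -0.043674 + 0.129552 − 0.017707 = 0.068170
step 3→4:
  ẍ = (ẋ'−ẋ)/dt = (-1.396142468−-1.359975308)/0.015454 = -2.340311
  θ̈ = (θ̇'−θ̇)/dt = (1.196812053−1.139283393)/0.015454 = 3.722574
  sinθ=0.175148, cosθ=0.984542
  F = (M+m)·ẍ + m·l·cosθ·θ̈ − m·l·sinθ·θ̇² = -3.667711 + 0.329101 − 0.020414 = -3.359024

F_0 = 14.494177 N
F_1 = 4.228032 N
F_2 = 0.068170 N
F_3 = -3.359024 N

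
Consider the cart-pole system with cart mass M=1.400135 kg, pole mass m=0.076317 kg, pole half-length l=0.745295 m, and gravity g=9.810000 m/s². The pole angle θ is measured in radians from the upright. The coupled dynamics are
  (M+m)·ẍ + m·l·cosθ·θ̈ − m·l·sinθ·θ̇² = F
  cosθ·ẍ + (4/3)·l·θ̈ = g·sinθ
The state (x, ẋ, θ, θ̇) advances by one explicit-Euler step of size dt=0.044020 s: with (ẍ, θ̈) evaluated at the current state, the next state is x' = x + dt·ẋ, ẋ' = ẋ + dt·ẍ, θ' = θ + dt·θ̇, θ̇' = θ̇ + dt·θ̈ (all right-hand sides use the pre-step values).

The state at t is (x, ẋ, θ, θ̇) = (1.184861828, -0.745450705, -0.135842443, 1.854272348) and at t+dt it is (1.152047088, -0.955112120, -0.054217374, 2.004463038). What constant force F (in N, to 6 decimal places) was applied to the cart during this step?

F = -6.813385 N

ẍ = (ẋ'−ẋ)/dt = (-0.955112120−-0.745450705)/0.044020 = -4.762867
θ̈ = (θ̇'−θ̇)/dt = (2.004463038−1.854272348)/0.044020 = 3.411874
sinθ=-0.135425, cosθ=0.990788
F = (M+m)·ẍ + m·l·cosθ·θ̈ − m·l·sinθ·θ̇² = -7.032145 + 0.192275 − -0.026485 = -6.813385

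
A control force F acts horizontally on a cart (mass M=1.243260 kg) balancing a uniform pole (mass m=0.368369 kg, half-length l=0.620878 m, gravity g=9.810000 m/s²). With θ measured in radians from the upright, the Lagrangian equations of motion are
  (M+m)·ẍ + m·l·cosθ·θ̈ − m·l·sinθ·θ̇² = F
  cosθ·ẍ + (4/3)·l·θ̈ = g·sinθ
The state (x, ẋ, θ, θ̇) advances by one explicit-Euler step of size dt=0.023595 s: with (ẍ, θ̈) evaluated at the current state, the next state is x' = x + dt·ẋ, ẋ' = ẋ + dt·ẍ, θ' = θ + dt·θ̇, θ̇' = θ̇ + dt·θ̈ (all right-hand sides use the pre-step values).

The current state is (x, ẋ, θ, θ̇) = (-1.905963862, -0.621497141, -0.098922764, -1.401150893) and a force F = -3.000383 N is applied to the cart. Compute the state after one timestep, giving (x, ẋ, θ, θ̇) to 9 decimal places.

sinθ=-0.098761505, cosθ=0.995111132
temp = (F + m·l·θ̇²·sinθ)/(M+m) = (-3.000383 + -0.044345225)/1.611629 = -1.889224024
θ̈ = (g·sinθ − cosθ·temp)/(l·(4/3 − m·cos²θ/(M+m))) = 1.325661411
ẍ = temp − m·l·θ̈·cosθ/(M+m) = -2.076433778
Euler: x'=-1.905963862+0.023595·-0.621497141=-1.920628087, ẋ'=-0.621497141+0.023595·-2.076433778=-0.670490596
       θ'=-0.098922764+0.023595·-1.401150893=-0.131982919, θ̇'=-1.401150893+0.023595·1.325661411=-1.369871912

(-1.920628087, -0.670490596, -0.131982919, -1.369871912)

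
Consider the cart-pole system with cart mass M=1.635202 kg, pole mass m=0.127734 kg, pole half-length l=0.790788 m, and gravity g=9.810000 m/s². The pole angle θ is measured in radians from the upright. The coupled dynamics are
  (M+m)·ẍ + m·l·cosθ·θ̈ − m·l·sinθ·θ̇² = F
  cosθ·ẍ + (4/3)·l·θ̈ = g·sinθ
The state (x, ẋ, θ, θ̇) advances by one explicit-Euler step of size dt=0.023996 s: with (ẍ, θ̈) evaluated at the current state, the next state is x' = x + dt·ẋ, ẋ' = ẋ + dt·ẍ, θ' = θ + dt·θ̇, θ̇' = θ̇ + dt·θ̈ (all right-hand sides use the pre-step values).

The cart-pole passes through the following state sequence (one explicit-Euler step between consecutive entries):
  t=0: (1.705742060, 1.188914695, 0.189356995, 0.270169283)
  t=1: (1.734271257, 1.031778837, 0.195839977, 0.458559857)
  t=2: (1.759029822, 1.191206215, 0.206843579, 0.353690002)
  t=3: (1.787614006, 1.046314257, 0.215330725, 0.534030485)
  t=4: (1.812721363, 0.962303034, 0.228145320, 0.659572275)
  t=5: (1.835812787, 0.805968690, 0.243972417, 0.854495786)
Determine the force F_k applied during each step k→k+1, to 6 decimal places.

step 0→1:
  ẍ = (ẋ'−ẋ)/dt = (1.031778837−1.188914695)/0.023996 = -6.548419
  θ̈ = (θ̇'−θ̇)/dt = (0.458559857−0.270169283)/0.023996 = 7.850916
  sinθ=0.188227, cosθ=0.982125
  F = (M+m)·ẍ + m·l·cosθ·θ̈ − m·l·sinθ·θ̇² = -11.544443 + 0.778850 − 0.001388 = -10.766981
step 1→2:
  ẍ = (ẋ'−ẋ)/dt = (1.191206215−1.031778837)/0.023996 = 6.643915
  θ̈ = (θ̇'−θ̇)/dt = (0.353690002−0.458559857)/0.023996 = -4.370306
  sinθ=0.194591, cosθ=0.980885
  F = (M+m)·ẍ + m·l·cosθ·θ̈ − m·l·sinθ·θ̇² = 11.712797 + -0.433008 − 0.004133 = 11.275655
step 2→3:
  ẍ = (ẋ'−ẋ)/dt = (1.046314257−1.191206215)/0.023996 = -6.038171
  θ̈ = (θ̇'−θ̇)/dt = (0.534030485−0.353690002)/0.023996 = 7.515439
  sinθ=0.205372, cosθ=0.978684
  F = (M+m)·ẍ + m·l·cosθ·θ̈ − m·l·sinθ·θ̇² = -10.644910 + 0.742957 − 0.002595 = -9.904548
step 3→4:
  ẍ = (ẋ'−ẋ)/dt = (0.962303034−1.046314257)/0.023996 = -3.501051
  θ̈ = (θ̇'−θ̇)/dt = (0.659572275−0.534030485)/0.023996 = 5.231780
  sinθ=0.213671, cosθ=0.976906
  F = (M+m)·ẍ + m·l·cosθ·θ̈ − m·l·sinθ·θ̇² = -6.172129 + 0.516260 − 0.006155 = -5.662024
step 4→5:
  ẍ = (ẋ'−ẋ)/dt = (0.805968690−0.962303034)/0.023996 = -6.515017
  θ̈ = (θ̇'−θ̇)/dt = (0.854495786−0.659572275)/0.023996 = 8.123167
  sinθ=0.226171, cosθ=0.974088
  F = (M+m)·ẍ + m·l·cosθ·θ̈ − m·l·sinθ·θ̇² = -11.485558 + 0.799263 − 0.009939 = -10.696233

F_0 = -10.766981 N
F_1 = 11.275655 N
F_2 = -9.904548 N
F_3 = -5.662024 N
F_4 = -10.696233 N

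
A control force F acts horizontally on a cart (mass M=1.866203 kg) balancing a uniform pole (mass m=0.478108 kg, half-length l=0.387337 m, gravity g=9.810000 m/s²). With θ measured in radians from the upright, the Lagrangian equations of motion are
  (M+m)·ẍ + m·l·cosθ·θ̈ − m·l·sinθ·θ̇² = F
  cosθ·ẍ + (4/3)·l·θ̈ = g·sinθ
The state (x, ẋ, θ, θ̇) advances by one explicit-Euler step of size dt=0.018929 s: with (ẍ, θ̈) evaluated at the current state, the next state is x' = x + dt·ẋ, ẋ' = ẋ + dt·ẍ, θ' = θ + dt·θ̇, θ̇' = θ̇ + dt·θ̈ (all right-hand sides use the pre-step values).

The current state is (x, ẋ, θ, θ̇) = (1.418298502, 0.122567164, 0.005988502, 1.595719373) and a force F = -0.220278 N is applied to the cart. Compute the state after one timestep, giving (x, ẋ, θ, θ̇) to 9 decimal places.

(1.420618576, 0.120293490, 0.036193874, 1.602275006)

sinθ=0.005988466, cosθ=0.999982069
temp = (F + m·l·θ̇²·sinθ)/(M+m) = (-0.220278 + 0.002823863)/2.344311 = -0.092758229
θ̈ = (g·sinθ − cosθ·temp)/(l·(4/3 − m·cos²θ/(M+m))) = 0.346327461
ẍ = temp − m·l·θ̈·cosθ/(M+m) = -0.120115887
Euler: x'=1.418298502+0.018929·0.122567164=1.420618576, ẋ'=0.122567164+0.018929·-0.120115887=0.120293490
       θ'=0.005988502+0.018929·1.595719373=0.036193874, θ̇'=1.595719373+0.018929·0.346327461=1.602275006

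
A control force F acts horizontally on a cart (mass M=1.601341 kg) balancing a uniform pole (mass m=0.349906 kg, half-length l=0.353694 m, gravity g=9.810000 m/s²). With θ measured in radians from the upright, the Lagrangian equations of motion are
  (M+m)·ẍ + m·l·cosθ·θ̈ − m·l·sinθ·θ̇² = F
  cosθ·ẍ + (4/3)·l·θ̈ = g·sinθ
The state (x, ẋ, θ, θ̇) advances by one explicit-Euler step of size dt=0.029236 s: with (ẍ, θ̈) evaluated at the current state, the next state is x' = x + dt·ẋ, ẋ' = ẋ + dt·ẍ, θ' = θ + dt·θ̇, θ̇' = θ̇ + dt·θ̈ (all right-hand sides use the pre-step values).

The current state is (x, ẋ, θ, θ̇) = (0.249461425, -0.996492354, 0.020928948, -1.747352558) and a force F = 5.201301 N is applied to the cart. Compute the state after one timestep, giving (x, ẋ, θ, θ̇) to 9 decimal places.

(0.220327975, -0.907251574, -0.030156651, -1.923816840)

sinθ=0.020927420, cosθ=0.999780998
temp = (F + m·l·θ̇²·sinθ)/(M+m) = (5.201301 + 0.007907803)/1.951247 = 2.669681903
θ̈ = (g·sinθ − cosθ·temp)/(l·(4/3 − m·cos²θ/(M+m))) = -6.035855877
ẍ = temp − m·l·θ̈·cosθ/(M+m) = 3.052427825
Euler: x'=0.249461425+0.029236·-0.996492354=0.220327975, ẋ'=-0.996492354+0.029236·3.052427825=-0.907251574
       θ'=0.020928948+0.029236·-1.747352558=-0.030156651, θ̇'=-1.747352558+0.029236·-6.035855877=-1.923816840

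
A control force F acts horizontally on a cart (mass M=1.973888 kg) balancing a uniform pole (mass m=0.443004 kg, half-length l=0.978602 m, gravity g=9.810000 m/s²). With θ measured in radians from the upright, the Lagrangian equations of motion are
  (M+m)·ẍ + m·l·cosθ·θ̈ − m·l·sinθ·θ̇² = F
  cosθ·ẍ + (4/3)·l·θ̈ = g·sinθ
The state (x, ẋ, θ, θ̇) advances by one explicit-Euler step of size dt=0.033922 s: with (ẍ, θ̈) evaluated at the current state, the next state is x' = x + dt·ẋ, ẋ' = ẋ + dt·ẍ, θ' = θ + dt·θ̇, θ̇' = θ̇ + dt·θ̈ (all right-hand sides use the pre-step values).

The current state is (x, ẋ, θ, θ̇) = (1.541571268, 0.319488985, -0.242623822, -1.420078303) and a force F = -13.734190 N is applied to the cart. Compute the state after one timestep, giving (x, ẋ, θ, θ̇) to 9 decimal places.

sinθ=-0.240250423, cosθ=0.970710943
temp = (F + m·l·θ̇²·sinθ)/(M+m) = (-13.734190 + -0.210040233)/2.416892 = -5.769488348
θ̈ = (g·sinθ − cosθ·temp)/(l·(4/3 − m·cos²θ/(M+m))) = 2.855869329
ẍ = temp − m·l·θ̈·cosθ/(M+m) = -6.266749762
Euler: x'=1.541571268+0.033922·0.319488985=1.552408973, ẋ'=0.319488985+0.033922·-6.266749762=0.106908300
       θ'=-0.242623822+0.033922·-1.420078303=-0.290795718, θ̇'=-1.420078303+0.033922·2.855869329=-1.323201504

(1.552408973, 0.106908300, -0.290795718, -1.323201504)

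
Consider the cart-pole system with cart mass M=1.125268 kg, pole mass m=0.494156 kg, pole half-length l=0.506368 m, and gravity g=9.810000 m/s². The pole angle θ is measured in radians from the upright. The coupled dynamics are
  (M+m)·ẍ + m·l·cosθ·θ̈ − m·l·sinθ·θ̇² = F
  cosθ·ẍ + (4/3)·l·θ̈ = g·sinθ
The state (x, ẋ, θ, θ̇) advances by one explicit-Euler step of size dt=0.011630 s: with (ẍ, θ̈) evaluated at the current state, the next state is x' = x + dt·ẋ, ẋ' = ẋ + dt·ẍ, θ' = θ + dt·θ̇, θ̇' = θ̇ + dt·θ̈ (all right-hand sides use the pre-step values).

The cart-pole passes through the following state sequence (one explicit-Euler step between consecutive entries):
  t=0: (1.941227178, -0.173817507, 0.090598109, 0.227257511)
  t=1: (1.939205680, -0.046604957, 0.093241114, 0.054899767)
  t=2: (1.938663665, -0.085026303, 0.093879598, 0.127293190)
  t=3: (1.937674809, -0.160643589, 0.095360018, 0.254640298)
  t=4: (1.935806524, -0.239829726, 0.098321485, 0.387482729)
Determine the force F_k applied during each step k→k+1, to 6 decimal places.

step 0→1:
  ẍ = (ẋ'−ẋ)/dt = (-0.046604957−-0.173817507)/0.011630 = 10.938310
  θ̈ = (θ̇'−θ̇)/dt = (0.054899767−0.227257511)/0.011630 = -14.820098
  sinθ=0.090474, cosθ=0.995899
  F = (M+m)·ẍ + m·l·cosθ·θ̈ − m·l·sinθ·θ̇² = 17.713762 + -3.693147 − 0.001169 = 14.019446
step 1→2:
  ẍ = (ẋ'−ẋ)/dt = (-0.085026303−-0.046604957)/0.011630 = -3.303641
  θ̈ = (θ̇'−θ̇)/dt = (0.127293190−0.054899767)/0.011630 = 6.224714
  sinθ=0.093106, cosθ=0.995656
  F = (M+m)·ẍ + m·l·cosθ·θ̈ − m·l·sinθ·θ̇² = -5.349996 + 1.550812 − 0.000070 = -3.799254
step 2→3:
  ẍ = (ẋ'−ẋ)/dt = (-0.160643589−-0.085026303)/0.011630 = -6.501916
  θ̈ = (θ̇'−θ̇)/dt = (0.254640298−0.127293190)/0.011630 = 10.949880
  sinθ=0.093742, cosθ=0.995597
  F = (M+m)·ẍ + m·l·cosθ·θ̈ − m·l·sinθ·θ̇² = -10.529359 + 2.727866 − 0.000380 = -7.801873
step 3→4:
  ẍ = (ẋ'−ẋ)/dt = (-0.239829726−-0.160643589)/0.011630 = -6.808782
  θ̈ = (θ̇'−θ̇)/dt = (0.387482729−0.254640298)/0.011630 = 11.422393
  sinθ=0.095216, cosθ=0.995457
  F = (M+m)·ẍ + m·l·cosθ·θ̈ − m·l·sinθ·θ̇² = -11.026305 + 2.845180 − 0.001545 = -8.182670

F_0 = 14.019446 N
F_1 = -3.799254 N
F_2 = -7.801873 N
F_3 = -8.182670 N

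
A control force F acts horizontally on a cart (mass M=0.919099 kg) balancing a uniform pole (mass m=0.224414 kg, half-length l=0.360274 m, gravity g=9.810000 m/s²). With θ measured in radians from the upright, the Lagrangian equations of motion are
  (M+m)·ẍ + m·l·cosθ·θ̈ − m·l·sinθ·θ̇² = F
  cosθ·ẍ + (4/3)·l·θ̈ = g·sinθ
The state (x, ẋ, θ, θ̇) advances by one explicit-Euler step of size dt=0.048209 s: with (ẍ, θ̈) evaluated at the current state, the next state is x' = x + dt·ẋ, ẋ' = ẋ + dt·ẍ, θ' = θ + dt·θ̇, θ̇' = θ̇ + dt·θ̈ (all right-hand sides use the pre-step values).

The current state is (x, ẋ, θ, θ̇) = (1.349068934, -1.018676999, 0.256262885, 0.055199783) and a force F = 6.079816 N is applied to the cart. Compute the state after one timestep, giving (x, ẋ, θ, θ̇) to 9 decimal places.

(1.299959535, -0.741208859, 0.258924011, -0.254012349)

sinθ=0.253467255, cosθ=0.967343967
temp = (F + m·l·θ̇²·sinθ)/(M+m) = (6.079816 + 0.000062442)/1.143513 = 5.316842434
θ̈ = (g·sinθ − cosθ·temp)/(l·(4/3 − m·cos²θ/(M+m))) = -6.413991820
ẍ = temp − m·l·θ̈·cosθ/(M+m) = 5.755525723
Euler: x'=1.349068934+0.048209·-1.018676999=1.299959535, ẋ'=-1.018676999+0.048209·5.755525723=-0.741208859
       θ'=0.256262885+0.048209·0.055199783=0.258924011, θ̇'=0.055199783+0.048209·-6.413991820=-0.254012349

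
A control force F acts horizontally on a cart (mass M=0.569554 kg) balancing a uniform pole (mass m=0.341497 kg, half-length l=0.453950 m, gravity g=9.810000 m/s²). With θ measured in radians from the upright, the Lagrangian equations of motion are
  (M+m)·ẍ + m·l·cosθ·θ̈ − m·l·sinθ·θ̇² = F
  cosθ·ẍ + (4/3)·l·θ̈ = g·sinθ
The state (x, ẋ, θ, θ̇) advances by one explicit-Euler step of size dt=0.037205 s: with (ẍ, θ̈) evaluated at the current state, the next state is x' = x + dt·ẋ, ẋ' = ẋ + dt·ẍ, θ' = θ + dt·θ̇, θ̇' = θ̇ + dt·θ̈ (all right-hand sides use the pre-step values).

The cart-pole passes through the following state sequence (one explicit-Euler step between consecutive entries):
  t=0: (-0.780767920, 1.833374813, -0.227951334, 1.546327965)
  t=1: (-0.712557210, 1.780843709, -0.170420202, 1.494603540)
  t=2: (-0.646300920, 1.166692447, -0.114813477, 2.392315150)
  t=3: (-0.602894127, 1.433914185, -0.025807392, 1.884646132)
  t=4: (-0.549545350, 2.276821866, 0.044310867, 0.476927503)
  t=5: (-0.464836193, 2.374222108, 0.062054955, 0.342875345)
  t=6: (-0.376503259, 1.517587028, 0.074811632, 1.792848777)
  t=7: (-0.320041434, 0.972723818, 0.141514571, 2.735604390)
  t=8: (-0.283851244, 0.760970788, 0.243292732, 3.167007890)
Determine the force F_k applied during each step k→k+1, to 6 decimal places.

F_0 = -1.412525 N
F_1 = -11.293872 N
F_2 = 4.543803 N
F_3 = 14.791158 N
F_4 = 1.825501 N
F_5 = -14.947839 N
F_6 = -9.462282 N
F_7 = -3.569326 N

step 0→1:
  ẍ = (ẋ'−ẋ)/dt = (1.780843709−1.833374813)/0.037205 = -1.411937
  θ̈ = (θ̇'−θ̇)/dt = (1.494603540−1.546327965)/0.037205 = -1.390255
  sinθ=-0.225982, cosθ=0.974131
  F = (M+m)·ẍ + m·l·cosθ·θ̈ − m·l·sinθ·θ̇² = -1.286346 + -0.209946 − -0.083767 = -1.412525
step 1→2:
  ẍ = (ẋ'−ẋ)/dt = (1.166692447−1.780843709)/0.037205 = -16.507224
  θ̈ = (θ̇'−θ̇)/dt = (2.392315150−1.494603540)/0.037205 = 24.128789
  sinθ=-0.169596, cosθ=0.985514
  F = (M+m)·ẍ + m·l·cosθ·θ̈ − m·l·sinθ·θ̇² = -15.038923 + 3.686320 − -0.058731 = -11.293872
step 2→3:
  ẍ = (ẋ'−ẋ)/dt = (1.433914185−1.166692447)/0.037205 = 7.182415
  θ̈ = (θ̇'−θ̇)/dt = (1.884646132−2.392315150)/0.037205 = -13.645183
  sinθ=-0.114561, cosθ=0.993416
  F = (M+m)·ẍ + m·l·cosθ·θ̈ − m·l·sinθ·θ̇² = 6.543546 + -2.101384 − -0.101641 = 4.543803
step 3→4:
  ẍ = (ẋ'−ẋ)/dt = (2.276821866−1.433914185)/0.037205 = 22.655763
  θ̈ = (θ̇'−θ̇)/dt = (0.476927503−1.884646132)/0.037205 = -37.836813
  sinθ=-0.025805, cosθ=0.999667
  F = (M+m)·ẍ + m·l·cosθ·θ̈ − m·l·sinθ·θ̇² = 20.640556 + -5.863607 − -0.014209 = 14.791158
step 4→5:
  ẍ = (ẋ'−ẋ)/dt = (2.374222108−2.276821866)/0.037205 = 2.617934
  θ̈ = (θ̇'−θ̇)/dt = (0.342875345−0.476927503)/0.037205 = -3.603068
  sinθ=0.044296, cosθ=0.999018
  F = (M+m)·ẍ + m·l·cosθ·θ̈ − m·l·sinθ·θ̇² = 2.385072 + -0.558009 − 0.001562 = 1.825501
step 5→6:
  ẍ = (ẋ'−ẋ)/dt = (1.517587028−2.374222108)/0.037205 = -23.024730
  θ̈ = (θ̇'−θ̇)/dt = (1.792848777−0.342875345)/0.037205 = 38.972542
  sinθ=0.062015, cosθ=0.998075
  F = (M+m)·ẍ + m·l·cosθ·θ̈ − m·l·sinθ·θ̇² = -20.976703 + 6.029995 − 0.001130 = -14.947839
step 6→7:
  ẍ = (ẋ'−ẋ)/dt = (0.972723818−1.517587028)/0.037205 = -14.644892
  θ̈ = (θ̇'−θ̇)/dt = (2.735604390−1.792848777)/0.037205 = 25.339487
  sinθ=0.074742, cosθ=0.997203
  F = (M+m)·ẍ + m·l·cosθ·θ̈ − m·l·sinθ·θ̇² = -13.342244 + 3.917205 − 0.037243 = -9.462282
step 7→8:
  ẍ = (ẋ'−ẋ)/dt = (0.760970788−0.972723818)/0.037205 = -5.691521
  θ̈ = (θ̇'−θ̇)/dt = (3.167007890−2.735604390)/0.037205 = 11.595310
  sinθ=0.141043, cosθ=0.990004
  F = (M+m)·ẍ + m·l·cosθ·θ̈ − m·l·sinθ·θ̇² = -5.185266 + 1.779566 − 0.163626 = -3.569326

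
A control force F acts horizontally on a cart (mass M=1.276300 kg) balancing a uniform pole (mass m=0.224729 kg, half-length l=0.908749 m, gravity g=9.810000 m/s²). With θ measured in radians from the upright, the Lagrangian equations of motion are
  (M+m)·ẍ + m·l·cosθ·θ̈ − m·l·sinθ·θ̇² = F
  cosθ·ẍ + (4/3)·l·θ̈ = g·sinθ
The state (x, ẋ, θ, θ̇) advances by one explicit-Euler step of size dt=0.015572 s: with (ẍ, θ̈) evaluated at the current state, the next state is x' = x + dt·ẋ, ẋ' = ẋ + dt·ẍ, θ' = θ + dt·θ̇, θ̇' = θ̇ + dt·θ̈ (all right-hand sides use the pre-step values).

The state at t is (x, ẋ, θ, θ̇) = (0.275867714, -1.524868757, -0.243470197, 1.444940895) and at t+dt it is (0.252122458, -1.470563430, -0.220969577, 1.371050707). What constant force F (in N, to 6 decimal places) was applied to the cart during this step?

F = 4.396965 N

ẍ = (ẋ'−ẋ)/dt = (-1.470563430−-1.524868757)/0.015572 = 3.487370
θ̈ = (θ̇'−θ̇)/dt = (1.371050707−1.444940895)/0.015572 = -4.745067
sinθ=-0.241072, cosθ=0.970507
F = (M+m)·ẍ + m·l·cosθ·θ̈ − m·l·sinθ·θ̇² = 5.234644 + -0.940468 − -0.102790 = 4.396965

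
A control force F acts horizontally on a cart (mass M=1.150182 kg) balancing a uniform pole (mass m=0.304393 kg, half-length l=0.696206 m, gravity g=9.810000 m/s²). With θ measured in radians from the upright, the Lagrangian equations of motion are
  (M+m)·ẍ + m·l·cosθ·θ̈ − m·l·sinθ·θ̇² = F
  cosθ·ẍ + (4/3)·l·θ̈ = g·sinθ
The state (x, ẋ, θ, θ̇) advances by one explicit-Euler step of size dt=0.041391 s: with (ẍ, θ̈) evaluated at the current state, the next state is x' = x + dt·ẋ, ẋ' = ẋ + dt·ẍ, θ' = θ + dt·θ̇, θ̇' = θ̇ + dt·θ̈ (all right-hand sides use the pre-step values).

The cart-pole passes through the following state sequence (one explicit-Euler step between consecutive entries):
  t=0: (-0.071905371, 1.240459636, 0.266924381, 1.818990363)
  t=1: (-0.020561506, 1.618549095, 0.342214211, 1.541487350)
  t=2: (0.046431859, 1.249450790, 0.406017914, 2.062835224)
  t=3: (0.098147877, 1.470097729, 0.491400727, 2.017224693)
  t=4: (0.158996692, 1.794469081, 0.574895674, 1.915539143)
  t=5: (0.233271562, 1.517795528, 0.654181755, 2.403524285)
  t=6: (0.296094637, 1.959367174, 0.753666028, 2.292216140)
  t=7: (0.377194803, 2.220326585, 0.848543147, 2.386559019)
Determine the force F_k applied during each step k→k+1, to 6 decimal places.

F_0 = 11.731496 N
F_1 = -10.625447 N
F_2 = 7.183340 N
F_3 = 10.533227 N
F_4 = -8.048928 N
F_5 = 14.320640 N
F_6 = 8.760959 N

step 0→1:
  ẍ = (ẋ'−ẋ)/dt = (1.618549095−1.240459636)/0.041391 = 9.134581
  θ̈ = (θ̇'−θ̇)/dt = (1.541487350−1.818990363)/0.041391 = -6.704429
  sinθ=0.263766, cosθ=0.964587
  F = (M+m)·ẍ + m·l·cosθ·θ̈ − m·l·sinθ·θ̇² = 13.286934 + -1.370489 − 0.184949 = 11.731496
step 1→2:
  ẍ = (ẋ'−ẋ)/dt = (1.249450790−1.618549095)/0.041391 = -8.917357
  θ̈ = (θ̇'−θ̇)/dt = (2.062835224−1.541487350)/0.041391 = 12.595682
  sinθ=0.335574, cosθ=0.942014
  F = (M+m)·ẍ + m·l·cosθ·θ̈ − m·l·sinθ·θ̇² = -12.970964 + 2.514499 − 0.168982 = -10.625447
step 2→3:
  ẍ = (ẋ'−ẋ)/dt = (1.470097729−1.249450790)/0.041391 = 5.330795
  θ̈ = (θ̇'−θ̇)/dt = (2.017224693−2.062835224)/0.041391 = -1.101943
  sinθ=0.394954, cosθ=0.918701
  F = (M+m)·ẍ + m·l·cosθ·θ̈ − m·l·sinθ·θ̇² = 7.754041 + -0.214539 − 0.356162 = 7.183340
step 3→4:
  ẍ = (ẋ'−ẋ)/dt = (1.794469081−1.470097729)/0.041391 = 7.836760
  θ̈ = (θ̇'−θ̇)/dt = (1.915539143−2.017224693)/0.041391 = -2.456707
  sinθ=0.471861, cosθ=0.881673
  F = (M+m)·ẍ + m·l·cosθ·θ̈ − m·l·sinθ·θ̇² = 11.399156 + -0.459022 − 0.406907 = 10.533227
step 4→5:
  ẍ = (ẋ'−ẋ)/dt = (1.517795528−1.794469081)/0.041391 = -6.684389
  θ̈ = (θ̇'−θ̇)/dt = (2.403524285−1.915539143)/0.041391 = 11.789644
  sinθ=0.543747, cosθ=0.839249
  F = (M+m)·ẍ + m·l·cosθ·θ̈ − m·l·sinθ·θ̇² = -9.722945 + 2.096834 − 0.422816 = -8.048928
step 5→6:
  ẍ = (ẋ'−ẋ)/dt = (1.959367174−1.517795528)/0.041391 = 10.668301
  θ̈ = (θ̇'−θ̇)/dt = (2.292216140−2.403524285)/0.041391 = -2.689187
  sinθ=0.608510, cosθ=0.793546
  F = (M+m)·ẍ + m·l·cosθ·θ̈ − m·l·sinθ·θ̇² = 15.517844 + -0.452236 − 0.744967 = 14.320640
step 6→7:
  ẍ = (ẋ'−ẋ)/dt = (2.220326585−1.959367174)/0.041391 = 6.304738
  θ̈ = (θ̇'−θ̇)/dt = (2.386559019−2.292216140)/0.041391 = 2.279309
  sinθ=0.684317, cosθ=0.729185
  F = (M+m)·ẍ + m·l·cosθ·θ̈ − m·l·sinθ·θ̇² = 9.170714 + 0.352219 − 0.761975 = 8.760959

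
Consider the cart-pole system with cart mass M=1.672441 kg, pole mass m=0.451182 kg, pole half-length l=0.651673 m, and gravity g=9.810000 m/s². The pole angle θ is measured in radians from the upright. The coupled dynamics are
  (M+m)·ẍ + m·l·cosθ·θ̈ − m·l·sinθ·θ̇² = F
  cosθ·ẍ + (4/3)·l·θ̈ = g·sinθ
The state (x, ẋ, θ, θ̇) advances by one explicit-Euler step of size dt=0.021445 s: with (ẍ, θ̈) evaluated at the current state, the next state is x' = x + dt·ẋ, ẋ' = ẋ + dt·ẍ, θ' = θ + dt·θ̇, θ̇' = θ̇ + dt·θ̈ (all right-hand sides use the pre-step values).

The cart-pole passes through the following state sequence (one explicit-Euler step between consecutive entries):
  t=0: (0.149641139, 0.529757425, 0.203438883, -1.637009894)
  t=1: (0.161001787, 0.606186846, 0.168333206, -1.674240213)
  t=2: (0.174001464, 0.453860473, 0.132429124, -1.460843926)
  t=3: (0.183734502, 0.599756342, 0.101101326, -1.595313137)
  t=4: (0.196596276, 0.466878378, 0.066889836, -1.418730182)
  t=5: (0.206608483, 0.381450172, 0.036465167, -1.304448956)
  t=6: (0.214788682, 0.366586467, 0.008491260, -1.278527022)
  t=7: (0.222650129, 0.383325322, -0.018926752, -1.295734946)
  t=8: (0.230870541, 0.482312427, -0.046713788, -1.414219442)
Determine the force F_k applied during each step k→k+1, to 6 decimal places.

step 0→1:
  ẍ = (ẋ'−ẋ)/dt = (0.606186846−0.529757425)/0.021445 = 3.563974
  θ̈ = (θ̇'−θ̇)/dt = (-1.674240213−-1.637009894)/0.021445 = -1.736084
  sinθ=0.202038, cosθ=0.979378
  F = (M+m)·ẍ + m·l·cosθ·θ̈ − m·l·sinθ·θ̇² = 7.568537 + -0.499922 − 0.159191 = 6.909424
step 1→2:
  ẍ = (ẋ'−ẋ)/dt = (0.453860473−0.606186846)/0.021445 = -7.103118
  θ̈ = (θ̇'−θ̇)/dt = (-1.460843926−-1.674240213)/0.021445 = 9.950864
  sinθ=0.167539, cosθ=0.985865
  F = (M+m)·ẍ + m·l·cosθ·θ̈ − m·l·sinθ·θ̇² = -15.084345 + 2.884429 − 0.138081 = -12.337997
step 2→3:
  ẍ = (ẋ'−ẋ)/dt = (0.599756342−0.453860473)/0.021445 = 6.803258
  θ̈ = (θ̇'−θ̇)/dt = (-1.595313137−-1.460843926)/0.021445 = -6.270423
  sinθ=0.132042, cosθ=0.991244
  F = (M+m)·ẍ + m·l·cosθ·θ̈ − m·l·sinθ·θ̇² = 14.447555 + -1.827506 − 0.082852 = 12.537197
step 3→4:
  ẍ = (ẋ'−ẋ)/dt = (0.466878378−0.599756342)/0.021445 = -6.196221
  θ̈ = (θ̇'−θ̇)/dt = (-1.418730182−-1.595313137)/0.021445 = 8.234225
  sinθ=0.100929, cosθ=0.994894
  F = (M+m)·ẍ + m·l·cosθ·θ̈ − m·l·sinθ·θ̇² = -13.158438 + 2.408690 − 0.075525 = -10.825273
step 4→5:
  ẍ = (ẋ'−ẋ)/dt = (0.381450172−0.466878378)/0.021445 = -3.983596
  θ̈ = (θ̇'−θ̇)/dt = (-1.304448956−-1.418730182)/0.021445 = 5.329038
  sinθ=0.066840, cosθ=0.997764
  F = (M+m)·ẍ + m·l·cosθ·θ̈ − m·l·sinθ·θ̇² = -8.459655 + 1.563357 − 0.039556 = -6.935855
step 5→6:
  ẍ = (ẋ'−ẋ)/dt = (0.366586467−0.381450172)/0.021445 = -0.693108
  θ̈ = (θ̇'−θ̇)/dt = (-1.278527022−-1.304448956)/0.021445 = 1.208764
  sinθ=0.036457, cosθ=0.999335
  F = (M+m)·ẍ + m·l·cosθ·θ̈ − m·l·sinθ·θ̇² = -1.471900 + 0.355168 − 0.018240 = -1.134972
step 6→7:
  ẍ = (ẋ'−ẋ)/dt = (0.383325322−0.366586467)/0.021445 = 0.780548
  θ̈ = (θ̇'−θ̇)/dt = (-1.295734946−-1.278527022)/0.021445 = -0.802421
  sinθ=0.008491, cosθ=0.999964
  F = (M+m)·ẍ + m·l·cosθ·θ̈ − m·l·sinθ·θ̇² = 1.657590 + -0.235922 − 0.004081 = 1.417587
step 7→8:
  ẍ = (ẋ'−ẋ)/dt = (0.482312427−0.383325322)/0.021445 = 4.615859
  θ̈ = (θ̇'−θ̇)/dt = (-1.414219442−-1.295734946)/0.021445 = -5.525041
  sinθ=-0.018926, cosθ=0.999821
  F = (M+m)·ẍ + m·l·cosθ·θ̈ − m·l·sinθ·θ̇² = 9.802345 + -1.624199 − -0.009343 = 8.187489

F_0 = 6.909424 N
F_1 = -12.337997 N
F_2 = 12.537197 N
F_3 = -10.825273 N
F_4 = -6.935855 N
F_5 = -1.134972 N
F_6 = 1.417587 N
F_7 = 8.187489 N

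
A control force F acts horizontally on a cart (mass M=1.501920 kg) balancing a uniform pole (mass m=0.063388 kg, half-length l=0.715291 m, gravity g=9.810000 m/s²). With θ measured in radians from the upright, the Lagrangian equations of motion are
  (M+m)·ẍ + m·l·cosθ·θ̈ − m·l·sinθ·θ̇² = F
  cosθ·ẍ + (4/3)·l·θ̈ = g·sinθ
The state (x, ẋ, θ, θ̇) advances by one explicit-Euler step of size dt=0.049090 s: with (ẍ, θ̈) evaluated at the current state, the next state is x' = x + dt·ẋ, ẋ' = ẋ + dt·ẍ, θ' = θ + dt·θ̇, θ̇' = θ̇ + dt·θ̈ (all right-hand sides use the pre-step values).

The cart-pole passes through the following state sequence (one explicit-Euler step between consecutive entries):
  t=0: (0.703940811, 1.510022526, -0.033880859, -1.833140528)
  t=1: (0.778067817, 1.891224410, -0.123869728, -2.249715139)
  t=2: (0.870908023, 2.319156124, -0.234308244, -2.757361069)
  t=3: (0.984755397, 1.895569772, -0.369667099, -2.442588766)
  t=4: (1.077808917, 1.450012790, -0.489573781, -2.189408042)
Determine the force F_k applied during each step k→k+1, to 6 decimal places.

F_0 = 11.775814 N
F_1 = 13.208312 N
F_2 = -13.143860 N
F_3 = -13.891464 N

step 0→1:
  ẍ = (ẋ'−ẋ)/dt = (1.891224410−1.510022526)/0.049090 = 7.765367
  θ̈ = (θ̇'−θ̇)/dt = (-2.249715139−-1.833140528)/0.049090 = -8.485936
  sinθ=-0.033874, cosθ=0.999426
  F = (M+m)·ẍ + m·l·cosθ·θ̈ − m·l·sinθ·θ̇² = 12.155192 + -0.384539 − -0.005161 = 11.775814
step 1→2:
  ẍ = (ẋ'−ẋ)/dt = (2.319156124−1.891224410)/0.049090 = 8.717289
  θ̈ = (θ̇'−θ̇)/dt = (-2.757361069−-2.249715139)/0.049090 = -10.341127
  sinθ=-0.123553, cosθ=0.992338
  F = (M+m)·ẍ + m·l·cosθ·θ̈ − m·l·sinθ·θ̇² = 13.645242 + -0.465283 − -0.028353 = 13.208312
step 2→3:
  ẍ = (ẋ'−ẋ)/dt = (1.895569772−2.319156124)/0.049090 = -8.628771
  θ̈ = (θ̇'−θ̇)/dt = (-2.442588766−-2.757361069)/0.049090 = 6.412147
  sinθ=-0.232170, cosθ=0.972675
  F = (M+m)·ẍ + m·l·cosθ·θ̈ − m·l·sinθ·θ̇² = -13.506684 + 0.282788 − -0.080036 = -13.143860
step 3→4:
  ẍ = (ẋ'−ẋ)/dt = (1.450012790−1.895569772)/0.049090 = -9.076329
  θ̈ = (θ̇'−θ̇)/dt = (-2.189408042−-2.442588766)/0.049090 = 5.157481
  sinθ=-0.361305, cosθ=0.932448
  F = (M+m)·ẍ + m·l·cosθ·θ̈ − m·l·sinθ·θ̇² = -14.207250 + 0.218048 − -0.097738 = -13.891464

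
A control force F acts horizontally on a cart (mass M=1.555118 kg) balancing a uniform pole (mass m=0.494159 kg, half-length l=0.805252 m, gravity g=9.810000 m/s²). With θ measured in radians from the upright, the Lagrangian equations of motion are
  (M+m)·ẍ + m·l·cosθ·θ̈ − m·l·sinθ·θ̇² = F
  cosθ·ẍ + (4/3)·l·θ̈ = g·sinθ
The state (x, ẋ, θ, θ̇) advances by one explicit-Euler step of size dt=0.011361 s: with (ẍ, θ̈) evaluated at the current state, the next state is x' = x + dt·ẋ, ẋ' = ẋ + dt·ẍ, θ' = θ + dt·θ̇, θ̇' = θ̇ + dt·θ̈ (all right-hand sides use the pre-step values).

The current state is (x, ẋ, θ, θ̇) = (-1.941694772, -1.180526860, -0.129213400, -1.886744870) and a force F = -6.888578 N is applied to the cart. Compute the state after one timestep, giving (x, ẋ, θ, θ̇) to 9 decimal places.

(-1.955106738, -1.225075898, -0.150648708, -1.858974046)

sinθ=-0.128854140, cosθ=0.991663557
temp = (F + m·l·θ̇²·sinθ)/(M+m) = (-6.888578 + -0.182525377)/2.049277 = -3.450535665
θ̈ = (g·sinθ − cosθ·temp)/(l·(4/3 − m·cos²θ/(M+m))) = 2.444399588
ẍ = temp − m·l·θ̈·cosθ/(M+m) = -3.921225058
Euler: x'=-1.941694772+0.011361·-1.180526860=-1.955106738, ẋ'=-1.180526860+0.011361·-3.921225058=-1.225075898
       θ'=-0.129213400+0.011361·-1.886744870=-0.150648708, θ̇'=-1.886744870+0.011361·2.444399588=-1.858974046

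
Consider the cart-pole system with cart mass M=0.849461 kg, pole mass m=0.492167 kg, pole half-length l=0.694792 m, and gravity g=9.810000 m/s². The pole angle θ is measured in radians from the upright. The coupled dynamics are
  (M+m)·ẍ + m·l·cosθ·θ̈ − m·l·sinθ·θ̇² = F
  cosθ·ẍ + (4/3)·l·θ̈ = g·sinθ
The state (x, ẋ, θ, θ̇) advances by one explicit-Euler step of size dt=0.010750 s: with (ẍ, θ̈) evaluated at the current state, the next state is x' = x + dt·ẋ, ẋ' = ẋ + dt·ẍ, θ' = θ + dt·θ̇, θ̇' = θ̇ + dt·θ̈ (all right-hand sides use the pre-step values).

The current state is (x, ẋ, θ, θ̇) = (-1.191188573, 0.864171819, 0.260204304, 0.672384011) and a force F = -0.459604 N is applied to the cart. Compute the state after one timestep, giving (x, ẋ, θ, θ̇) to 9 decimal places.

(-1.181898726, 0.849937101, 0.267432432, 0.716520350)

sinθ=0.257277984, cosθ=0.966337435
temp = (F + m·l·θ̇²·sinθ)/(M+m) = (-0.459604 + 0.039774495)/1.341628 = -0.312925419
θ̈ = (g·sinθ − cosθ·temp)/(l·(4/3 − m·cos²θ/(M+m))) = 4.105705983
ẍ = temp − m·l·θ̈·cosθ/(M+m) = -1.324159822
Euler: x'=-1.191188573+0.010750·0.864171819=-1.181898726, ẋ'=0.864171819+0.010750·-1.324159822=0.849937101
       θ'=0.260204304+0.010750·0.672384011=0.267432432, θ̇'=0.672384011+0.010750·4.105705983=0.716520350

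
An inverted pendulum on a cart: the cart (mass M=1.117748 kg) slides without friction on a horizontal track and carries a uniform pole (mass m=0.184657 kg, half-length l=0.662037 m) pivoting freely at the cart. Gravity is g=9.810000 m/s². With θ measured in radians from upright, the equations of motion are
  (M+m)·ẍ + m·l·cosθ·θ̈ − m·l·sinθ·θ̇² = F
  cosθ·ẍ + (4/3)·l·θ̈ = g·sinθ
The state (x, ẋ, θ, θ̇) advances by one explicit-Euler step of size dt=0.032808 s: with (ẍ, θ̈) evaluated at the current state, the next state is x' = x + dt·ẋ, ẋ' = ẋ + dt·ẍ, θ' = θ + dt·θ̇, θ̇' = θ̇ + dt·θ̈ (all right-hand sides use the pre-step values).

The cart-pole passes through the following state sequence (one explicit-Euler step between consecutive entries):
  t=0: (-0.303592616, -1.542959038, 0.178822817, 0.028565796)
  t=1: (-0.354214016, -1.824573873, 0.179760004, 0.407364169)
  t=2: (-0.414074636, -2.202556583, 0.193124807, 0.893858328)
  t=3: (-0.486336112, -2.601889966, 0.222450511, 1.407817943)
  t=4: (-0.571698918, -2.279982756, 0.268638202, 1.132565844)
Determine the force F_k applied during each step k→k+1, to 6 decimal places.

step 0→1:
  ẍ = (ẋ'−ẋ)/dt = (-1.824573873−-1.542959038)/0.032808 = -8.583725
  θ̈ = (θ̇'−θ̇)/dt = (0.407364169−0.028565796)/0.032808 = 11.545915
  sinθ=0.177871, cosθ=0.984054
  F = (M+m)·ẍ + m·l·cosθ·θ̈ − m·l·sinθ·θ̇² = -11.179486 + 1.388978 − 0.000018 = -9.790526
step 1→2:
  ẍ = (ẋ'−ẋ)/dt = (-2.202556583−-1.824573873)/0.032808 = -11.521053
  θ̈ = (θ̇'−θ̇)/dt = (0.893858328−0.407364169)/0.032808 = 14.828522
  sinθ=0.178793, cosθ=0.983887
  F = (M+m)·ẍ + m·l·cosθ·θ̈ − m·l·sinθ·θ̇² = -15.005077 + 1.783573 − 0.003627 = -13.225131
step 2→3:
  ẍ = (ẋ'−ẋ)/dt = (-2.601889966−-2.202556583)/0.032808 = -12.171830
  θ̈ = (θ̇'−θ̇)/dt = (1.407817943−0.893858328)/0.032808 = 15.665680
  sinθ=0.191927, cosθ=0.981409
  F = (M+m)·ẍ + m·l·cosθ·θ̈ − m·l·sinθ·θ̇² = -15.852652 + 1.879522 − 0.018747 = -13.991876
step 3→4:
  ẍ = (ẋ'−ẋ)/dt = (-2.279982756−-2.601889966)/0.032808 = 9.811851
  θ̈ = (θ̇'−θ̇)/dt = (1.132565844−1.407817943)/0.032808 = -8.389786
  sinθ=0.220620, cosθ=0.975360
  F = (M+m)·ẍ + m·l·cosθ·θ̈ − m·l·sinθ·θ̇² = 12.779004 + -1.000377 − 0.053455 = 11.725172

F_0 = -9.790526 N
F_1 = -13.225131 N
F_2 = -13.991876 N
F_3 = 11.725172 N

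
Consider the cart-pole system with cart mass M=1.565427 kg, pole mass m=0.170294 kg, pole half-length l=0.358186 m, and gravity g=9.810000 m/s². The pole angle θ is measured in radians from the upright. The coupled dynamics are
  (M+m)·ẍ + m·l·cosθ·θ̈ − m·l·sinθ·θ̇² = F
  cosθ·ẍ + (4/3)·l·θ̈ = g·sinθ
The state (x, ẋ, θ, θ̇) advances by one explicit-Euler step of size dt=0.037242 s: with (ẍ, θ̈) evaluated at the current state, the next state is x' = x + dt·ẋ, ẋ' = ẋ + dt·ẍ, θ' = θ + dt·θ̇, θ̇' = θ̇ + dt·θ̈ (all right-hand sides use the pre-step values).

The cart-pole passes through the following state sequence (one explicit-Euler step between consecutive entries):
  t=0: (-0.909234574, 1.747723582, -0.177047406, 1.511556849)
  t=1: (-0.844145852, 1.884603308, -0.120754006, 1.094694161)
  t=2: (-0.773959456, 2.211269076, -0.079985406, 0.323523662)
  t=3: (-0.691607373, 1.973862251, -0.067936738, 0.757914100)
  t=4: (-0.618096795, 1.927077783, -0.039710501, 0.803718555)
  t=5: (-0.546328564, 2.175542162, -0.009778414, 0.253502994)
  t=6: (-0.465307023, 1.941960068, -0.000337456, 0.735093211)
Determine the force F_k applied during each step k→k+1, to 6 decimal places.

F_0 = 5.731950 N
F_1 = 13.979702 N
F_2 = -10.355009 N
F_3 = -2.103236 N
F_4 = 10.681169 N
F_5 = -10.097680 N

step 0→1:
  ẍ = (ẋ'−ẋ)/dt = (1.884603308−1.747723582)/0.037242 = 3.675413
  θ̈ = (θ̇'−θ̇)/dt = (1.094694161−1.511556849)/0.037242 = -11.193349
  sinθ=-0.176124, cosθ=0.984368
  F = (M+m)·ẍ + m·l·cosθ·θ̈ − m·l·sinθ·θ̇² = 6.379491 + -0.672087 − -0.024546 = 5.731950
step 1→2:
  ẍ = (ẋ'−ẋ)/dt = (2.211269076−1.884603308)/0.037242 = 8.771435
  θ̈ = (θ̇'−θ̇)/dt = (0.323523662−1.094694161)/0.037242 = -20.707011
  sinθ=-0.120461, cosθ=0.992718
  F = (M+m)·ẍ + m·l·cosθ·θ̈ − m·l·sinθ·θ̇² = 15.224763 + -1.253867 − -0.008805 = 13.979702
step 2→3:
  ẍ = (ẋ'−ẋ)/dt = (1.973862251−2.211269076)/0.037242 = -6.374707
  θ̈ = (θ̇'−θ̇)/dt = (0.757914100−0.323523662)/0.037242 = 11.663993
  sinθ=-0.079900, cosθ=0.996803
  F = (M+m)·ẍ + m·l·cosθ·θ̈ − m·l·sinθ·θ̇² = -11.064712 + 0.709193 − -0.000510 = -10.355009
step 3→4:
  ẍ = (ẋ'−ẋ)/dt = (1.927077783−1.973862251)/0.037242 = -1.256229
  θ̈ = (θ̇'−θ̇)/dt = (0.803718555−0.757914100)/0.037242 = 1.229914
  sinθ=-0.067884, cosθ=0.997693
  F = (M+m)·ẍ + m·l·cosθ·θ̈ − m·l·sinθ·θ̇² = -2.180462 + 0.074848 − -0.002379 = -2.103236
step 4→5:
  ẍ = (ẋ'−ẋ)/dt = (2.175542162−1.927077783)/0.037242 = 6.671617
  θ̈ = (θ̇'−θ̇)/dt = (0.253502994−0.803718555)/0.037242 = -14.774060
  sinθ=-0.039700, cosθ=0.999212
  F = (M+m)·ẍ + m·l·cosθ·θ̈ − m·l·sinθ·θ̇² = 11.580067 + -0.900462 − -0.001564 = 10.681169
step 5→6:
  ẍ = (ẋ'−ẋ)/dt = (1.941960068−2.175542162)/0.037242 = -6.272007
  θ̈ = (θ̇'−θ̇)/dt = (0.735093211−0.253502994)/0.037242 = 12.931374
  sinθ=-0.009778, cosθ=0.999952
  F = (M+m)·ẍ + m·l·cosθ·θ̈ − m·l·sinθ·θ̇² = -10.886455 + 0.788736 − -0.000038 = -10.097680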